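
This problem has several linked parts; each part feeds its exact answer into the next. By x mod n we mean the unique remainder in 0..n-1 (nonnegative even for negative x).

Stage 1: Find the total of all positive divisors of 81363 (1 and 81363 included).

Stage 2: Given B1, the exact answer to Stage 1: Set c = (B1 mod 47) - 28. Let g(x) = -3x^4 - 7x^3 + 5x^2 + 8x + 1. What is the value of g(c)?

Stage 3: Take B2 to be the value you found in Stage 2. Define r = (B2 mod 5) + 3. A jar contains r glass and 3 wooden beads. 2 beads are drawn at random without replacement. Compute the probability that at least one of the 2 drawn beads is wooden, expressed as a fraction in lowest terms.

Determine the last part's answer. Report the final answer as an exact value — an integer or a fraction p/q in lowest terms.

9/14

Stage 1: 81363 = 3 * 37 * 733; sigma = (1 + 3) * (1 + 37) * (1 + 733) = 4 * 38 * 734 = 111568; answer 111568
Stage 2: B1 = 111568; c = 9; -3*(9)^4 - 7*(9)^3 + 5*(9)^2 + 8*(9)^1 + 1 = (-19683) + (-5103) + (405) + (72) + (1) = -24308; answer -24308
Stage 3: B2 = -24308; r = 5; total draws C(8,2) = 28; complement C(5,2) = 10; favorable 28 - 10 = 18; P = 9/14; answer 9/14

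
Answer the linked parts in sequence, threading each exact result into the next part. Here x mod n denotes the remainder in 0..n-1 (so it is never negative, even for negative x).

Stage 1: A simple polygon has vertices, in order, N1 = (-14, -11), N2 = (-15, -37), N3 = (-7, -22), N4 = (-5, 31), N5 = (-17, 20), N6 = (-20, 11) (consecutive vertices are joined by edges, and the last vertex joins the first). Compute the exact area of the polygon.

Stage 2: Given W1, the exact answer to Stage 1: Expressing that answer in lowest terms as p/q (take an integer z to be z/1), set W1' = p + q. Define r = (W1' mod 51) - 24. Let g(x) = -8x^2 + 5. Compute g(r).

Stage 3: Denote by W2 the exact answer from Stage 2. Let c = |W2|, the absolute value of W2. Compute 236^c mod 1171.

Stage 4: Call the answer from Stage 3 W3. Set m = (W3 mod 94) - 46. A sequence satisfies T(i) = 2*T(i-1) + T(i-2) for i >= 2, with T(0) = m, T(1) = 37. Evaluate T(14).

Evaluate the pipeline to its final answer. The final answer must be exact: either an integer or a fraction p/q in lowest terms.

Stage 1: cross terms: (-14*-37 - -15*-11)=353, (-15*-22 - -7*-37)=71, (-7*31 - -5*-22)=-327, (-5*20 - -17*31)=427, (-17*11 - -20*20)=213, (-20*-11 - -14*11)=374; twice the area = |1111| = 1111; area = 1111/2; answer 1111/2
Stage 2: W1 = 1111/2; threaded value p + q = 1113; r = 18; -8*(18)^2 + 5 = (-2592) + (5) = -2587; answer -2587
Stage 3: W2 = -2587; c = 2587; squarings mod 1171: 236^1=236, 236^2=659, 236^4=1011, 236^8=1009, 236^16=482, 236^32=466, 236^64=521, 236^128=940, 236^256=666, 236^512=918, 236^1024=775, 236^2048=1073; 236^2587 = 236^1 * 236^2 * 236^8 * 236^16 * 236^512 * 236^2048 = 70 (mod 1171); answer 70
Stage 4: W3 = 70; m = 24; T(2) = 2*(37) + 1*(24) = 98; iterating: T(2)=98, T(3)=233, T(4)=564, T(5)=1361, T(6)=3286, T(7)=7933, T(8)=19152, T(9)=46237, T(10)=111626, T(11)=269489, T(12)=650604, T(13)=1570697, T(14)=3791998; answer 3791998

3791998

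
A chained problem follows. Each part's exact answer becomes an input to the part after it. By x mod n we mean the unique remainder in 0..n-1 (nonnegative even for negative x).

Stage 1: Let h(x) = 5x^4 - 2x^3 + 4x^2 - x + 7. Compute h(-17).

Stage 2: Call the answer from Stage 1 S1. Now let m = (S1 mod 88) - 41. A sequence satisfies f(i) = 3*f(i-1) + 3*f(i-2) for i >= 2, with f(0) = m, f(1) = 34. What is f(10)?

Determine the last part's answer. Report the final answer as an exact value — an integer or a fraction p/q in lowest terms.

Stage 1: 5*(-17)^4 - 2*(-17)^3 + 4*(-17)^2 - 1*(-17)^1 + 7 = (417605) + (9826) + (1156) + (17) + (7) = 428611; answer 428611
Stage 2: S1 = 428611; m = 10; f(2) = 3*(34) + 3*(10) = 132; iterating: f(2)=132, f(3)=498, f(4)=1890, f(5)=7164, f(6)=27162, f(7)=102978, f(8)=390420, f(9)=1480194, f(10)=5611842; answer 5611842

5611842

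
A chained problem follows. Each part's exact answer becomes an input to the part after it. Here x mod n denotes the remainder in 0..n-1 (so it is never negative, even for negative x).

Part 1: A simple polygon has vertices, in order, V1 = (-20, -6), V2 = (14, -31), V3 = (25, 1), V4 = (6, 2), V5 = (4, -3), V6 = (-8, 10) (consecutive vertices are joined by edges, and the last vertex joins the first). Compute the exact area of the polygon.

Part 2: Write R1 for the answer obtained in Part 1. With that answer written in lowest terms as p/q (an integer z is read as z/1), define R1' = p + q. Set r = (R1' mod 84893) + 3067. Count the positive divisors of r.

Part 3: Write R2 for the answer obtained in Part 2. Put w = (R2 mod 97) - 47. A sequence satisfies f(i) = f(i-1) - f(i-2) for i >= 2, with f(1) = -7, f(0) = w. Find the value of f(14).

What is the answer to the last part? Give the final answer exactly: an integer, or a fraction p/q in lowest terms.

28

Part 1: cross terms: (-20*-31 - 14*-6)=704, (14*1 - 25*-31)=789, (25*2 - 6*1)=44, (6*-3 - 4*2)=-26, (4*10 - -8*-3)=16, (-8*-6 - -20*10)=248; twice the area = |1775| = 1775; area = 1775/2; answer 1775/2
Part 2: R1 = 1775/2; threaded value p + q = 1777; r = 4844; 4844 = 2^2 * 7 * 173; number of divisors = (2+1) * (1+1) * (1+1) = 12; answer 12
Part 3: R2 = 12; w = -35; f(2) = 1*(-7) - 1*(-35) = 28; iterating: f(2)=28, f(3)=35, f(4)=7, f(5)=-28, f(6)=-35, f(7)=-7, f(8)=28, f(9)=35, f(10)=7, f(11)=-28, f(12)=-35, f(13)=-7, f(14)=28; answer 28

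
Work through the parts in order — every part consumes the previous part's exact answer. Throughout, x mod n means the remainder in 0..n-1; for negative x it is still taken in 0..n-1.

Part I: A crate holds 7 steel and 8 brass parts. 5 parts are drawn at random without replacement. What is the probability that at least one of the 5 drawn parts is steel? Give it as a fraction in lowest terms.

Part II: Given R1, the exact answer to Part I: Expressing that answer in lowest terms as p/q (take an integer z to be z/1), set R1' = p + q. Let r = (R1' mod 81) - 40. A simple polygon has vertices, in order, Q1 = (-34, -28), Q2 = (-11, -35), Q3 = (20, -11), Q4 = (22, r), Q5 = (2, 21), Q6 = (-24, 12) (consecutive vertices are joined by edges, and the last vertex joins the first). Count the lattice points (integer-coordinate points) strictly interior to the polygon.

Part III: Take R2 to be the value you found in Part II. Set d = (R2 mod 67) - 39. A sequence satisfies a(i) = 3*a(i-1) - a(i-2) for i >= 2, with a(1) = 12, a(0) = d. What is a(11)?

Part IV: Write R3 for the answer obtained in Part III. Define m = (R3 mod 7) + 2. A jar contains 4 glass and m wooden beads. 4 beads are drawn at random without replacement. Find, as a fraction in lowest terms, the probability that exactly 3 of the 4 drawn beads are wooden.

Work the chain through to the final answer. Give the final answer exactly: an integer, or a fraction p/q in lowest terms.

Part I: total draws C(15,5) = 3003; complement C(8,5) = 56; favorable 3003 - 56 = 2947; P = 421/429; answer 421/429
Part II: R1 = 421/429; threaded value p + q = 850; r = 0; cross terms: (-34*-35 - -11*-28)=882, (-11*-11 - 20*-35)=821, (20*0 - 22*-11)=242, (22*21 - 2*0)=462, (2*12 - -24*21)=528, (-24*-28 - -34*12)=1080; twice the area = |4015| = 4015; area = 4015/2; boundary points = 1 + 1 + 1 + 1 + 1 + 10 = 15; strictly interior points = area - boundary/2 + 1 = 2001; answer 2001
Part III: R2 = 2001; d = 19; a(2) = 3*(12) - 1*(19) = 17; iterating: a(2)=17, a(3)=39, a(4)=100, a(5)=261, a(6)=683, a(7)=1788, a(8)=4681, a(9)=12255, a(10)=32084, a(11)=83997; answer 83997
Part IV: R3 = 83997; m = 6; total draws C(10,4) = 210; favorable C(6,3)*C(4,1) = 80; P = 8/21; answer 8/21

8/21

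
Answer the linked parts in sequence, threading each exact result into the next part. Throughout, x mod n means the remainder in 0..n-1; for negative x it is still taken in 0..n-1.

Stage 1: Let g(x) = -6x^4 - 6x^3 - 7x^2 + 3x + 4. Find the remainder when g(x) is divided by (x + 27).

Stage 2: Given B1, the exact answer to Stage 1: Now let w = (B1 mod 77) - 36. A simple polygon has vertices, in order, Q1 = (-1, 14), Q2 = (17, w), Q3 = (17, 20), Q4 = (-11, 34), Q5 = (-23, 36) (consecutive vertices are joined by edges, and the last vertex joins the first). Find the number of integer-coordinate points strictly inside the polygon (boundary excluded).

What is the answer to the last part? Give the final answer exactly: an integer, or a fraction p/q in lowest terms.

463

Stage 1: remainder = value at the root: -6*(-27)^4 - 6*(-27)^3 - 7*(-27)^2 + 3*(-27)^1 + 4 = (-3188646) + (118098) + (-5103) + (-81) + (4) = -3075728; answer -3075728
Stage 2: B1 = -3075728; w = 1; cross terms: (-1*1 - 17*14)=-239, (17*20 - 17*1)=323, (17*34 - -11*20)=798, (-11*36 - -23*34)=386, (-23*14 - -1*36)=-286; twice the area = |982| = 982; area = 491; boundary points = 1 + 19 + 14 + 2 + 22 = 58; strictly interior points = area - boundary/2 + 1 = 463; answer 463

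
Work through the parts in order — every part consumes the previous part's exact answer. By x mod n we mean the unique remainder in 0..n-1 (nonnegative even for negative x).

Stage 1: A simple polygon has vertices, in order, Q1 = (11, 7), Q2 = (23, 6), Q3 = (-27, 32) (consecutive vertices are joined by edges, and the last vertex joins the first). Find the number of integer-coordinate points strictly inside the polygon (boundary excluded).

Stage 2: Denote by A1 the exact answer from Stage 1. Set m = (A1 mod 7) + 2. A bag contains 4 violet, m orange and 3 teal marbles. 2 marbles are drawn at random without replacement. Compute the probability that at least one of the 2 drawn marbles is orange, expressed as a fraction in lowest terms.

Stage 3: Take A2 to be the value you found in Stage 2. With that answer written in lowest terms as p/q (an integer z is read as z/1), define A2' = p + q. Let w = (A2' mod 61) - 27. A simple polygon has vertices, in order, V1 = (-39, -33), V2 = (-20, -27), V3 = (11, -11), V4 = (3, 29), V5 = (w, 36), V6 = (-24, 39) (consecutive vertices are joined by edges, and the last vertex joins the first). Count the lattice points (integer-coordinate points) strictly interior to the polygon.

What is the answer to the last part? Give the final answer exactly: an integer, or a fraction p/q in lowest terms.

Stage 1: cross terms: (11*6 - 23*7)=-95, (23*32 - -27*6)=898, (-27*7 - 11*32)=-541; twice the area = |262| = 262; area = 131; boundary points = 1 + 2 + 1 = 4; strictly interior points = area - boundary/2 + 1 = 130; answer 130
Stage 2: A1 = 130; m = 6; total draws C(13,2) = 78; complement C(7,2) = 21; favorable 78 - 21 = 57; P = 19/26; answer 19/26
Stage 3: A2 = 19/26; threaded value p + q = 45; w = 18; cross terms: (-39*-27 - -20*-33)=393, (-20*-11 - 11*-27)=517, (11*29 - 3*-11)=352, (3*36 - 18*29)=-414, (18*39 - -24*36)=1566, (-24*-33 - -39*39)=2313; twice the area = |4727| = 4727; area = 4727/2; boundary points = 1 + 1 + 8 + 1 + 3 + 3 = 17; strictly interior points = area - boundary/2 + 1 = 2356; answer 2356

2356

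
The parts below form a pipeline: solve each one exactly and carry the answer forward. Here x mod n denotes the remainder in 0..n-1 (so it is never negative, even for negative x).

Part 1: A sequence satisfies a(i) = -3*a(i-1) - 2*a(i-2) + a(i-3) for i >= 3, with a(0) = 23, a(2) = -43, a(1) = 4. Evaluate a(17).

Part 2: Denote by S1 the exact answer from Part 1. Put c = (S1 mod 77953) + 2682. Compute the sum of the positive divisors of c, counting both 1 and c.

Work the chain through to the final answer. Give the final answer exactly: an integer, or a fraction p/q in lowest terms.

16034

Part 1: a(3) = -3*(-43) - 2*(4) + 1*(23) = 144; iterating: a(3)=144, a(4)=-342, a(5)=695, a(6)=-1257, a(7)=2039, a(8)=-2908, a(9)=3389, a(10)=-2312, a(11)=-2750, a(12)=16263, a(13)=-45601, a(14)=101527, a(15)=-197116, a(16)=342693, a(17)=-532320; answer -532320
Part 2: S1 = -532320; c = 16033; 16033 is prime, so its only divisors are 1 and 16033; sigma = 1 + 16033 = 16034; answer 16034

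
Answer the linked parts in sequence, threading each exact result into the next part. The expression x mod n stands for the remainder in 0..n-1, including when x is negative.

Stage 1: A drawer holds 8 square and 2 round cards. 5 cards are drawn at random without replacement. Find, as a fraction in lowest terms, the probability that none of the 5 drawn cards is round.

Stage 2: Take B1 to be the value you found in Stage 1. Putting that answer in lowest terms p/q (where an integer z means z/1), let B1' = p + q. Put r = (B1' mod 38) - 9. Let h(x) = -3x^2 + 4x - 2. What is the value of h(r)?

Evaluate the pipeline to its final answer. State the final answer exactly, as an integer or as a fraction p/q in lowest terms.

Stage 1: total draws C(10,5) = 252; favorable C(8,5) = 56; P = 2/9; answer 2/9
Stage 2: B1 = 2/9; threaded value p + q = 11; r = 2; -3*(2)^2 + 4*(2)^1 - 2 = (-12) + (8) + (-2) = -6; answer -6

-6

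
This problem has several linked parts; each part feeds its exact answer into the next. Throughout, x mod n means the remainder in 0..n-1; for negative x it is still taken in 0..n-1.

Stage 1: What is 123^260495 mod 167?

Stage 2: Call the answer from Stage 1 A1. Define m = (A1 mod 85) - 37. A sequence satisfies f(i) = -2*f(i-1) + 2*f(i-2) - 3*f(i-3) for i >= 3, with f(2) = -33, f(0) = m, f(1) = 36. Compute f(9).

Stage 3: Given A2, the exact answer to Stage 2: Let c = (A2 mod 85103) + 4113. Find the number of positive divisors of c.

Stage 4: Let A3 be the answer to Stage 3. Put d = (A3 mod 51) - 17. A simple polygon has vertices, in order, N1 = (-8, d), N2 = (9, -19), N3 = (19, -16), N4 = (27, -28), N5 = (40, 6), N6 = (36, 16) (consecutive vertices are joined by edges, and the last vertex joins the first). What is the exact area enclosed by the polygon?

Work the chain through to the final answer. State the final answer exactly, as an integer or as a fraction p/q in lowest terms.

876

Stage 1: squarings mod 167: 123^1=123, 123^2=99, 123^4=115, 123^8=32, 123^16=22, 123^32=150, 123^64=122, 123^128=21, 123^256=107, 123^512=93, 123^1024=132, 123^2048=56, 123^4096=130, 123^8192=33, 123^16384=87, 123^32768=54, 123^65536=77, 123^131072=84; 123^260495 = 123^1 * 123^2 * 123^4 * 123^8 * 123^128 * 123^256 * 123^2048 * 123^4096 * 123^8192 * 123^16384 * 123^32768 * 123^65536 * 123^131072 = 55 (mod 167); answer 55
Stage 2: A1 = 55; m = 18; f(3) = -2*(-33) + 2*(36) - 3*(18) = 84; iterating: f(3)=84, f(4)=-342, f(5)=951, f(6)=-2838, f(7)=8604, f(8)=-25737, f(9)=77196; answer 77196
Stage 3: A2 = 77196; c = 81309; 81309 = 3 * 27103; number of divisors = (1+1) * (1+1) = 4; answer 4
Stage 4: A3 = 4; d = -13; cross terms: (-8*-19 - 9*-13)=269, (9*-16 - 19*-19)=217, (19*-28 - 27*-16)=-100, (27*6 - 40*-28)=1282, (40*16 - 36*6)=424, (36*-13 - -8*16)=-340; twice the area = |1752| = 1752; area = 876; answer 876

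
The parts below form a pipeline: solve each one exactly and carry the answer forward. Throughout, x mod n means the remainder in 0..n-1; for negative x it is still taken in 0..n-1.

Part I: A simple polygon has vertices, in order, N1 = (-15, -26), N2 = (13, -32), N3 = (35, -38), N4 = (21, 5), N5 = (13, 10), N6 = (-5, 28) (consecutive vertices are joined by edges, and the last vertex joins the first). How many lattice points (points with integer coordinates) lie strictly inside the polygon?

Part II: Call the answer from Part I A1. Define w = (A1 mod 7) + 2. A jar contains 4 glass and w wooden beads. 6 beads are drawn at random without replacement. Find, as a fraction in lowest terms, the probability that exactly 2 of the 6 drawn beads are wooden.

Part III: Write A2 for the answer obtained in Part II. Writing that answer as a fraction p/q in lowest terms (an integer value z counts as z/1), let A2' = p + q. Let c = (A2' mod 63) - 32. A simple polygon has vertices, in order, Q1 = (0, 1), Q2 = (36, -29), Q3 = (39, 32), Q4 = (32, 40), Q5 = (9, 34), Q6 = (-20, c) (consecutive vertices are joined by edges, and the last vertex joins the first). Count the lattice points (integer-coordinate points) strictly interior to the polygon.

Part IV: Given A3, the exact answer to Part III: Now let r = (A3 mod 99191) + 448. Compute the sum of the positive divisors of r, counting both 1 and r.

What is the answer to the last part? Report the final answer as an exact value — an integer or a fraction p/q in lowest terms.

Part I: cross terms: (-15*-32 - 13*-26)=818, (13*-38 - 35*-32)=626, (35*5 - 21*-38)=973, (21*10 - 13*5)=145, (13*28 - -5*10)=414, (-5*-26 - -15*28)=550; twice the area = |3526| = 3526; area = 1763; boundary points = 2 + 2 + 1 + 1 + 18 + 2 = 26; strictly interior points = area - boundary/2 + 1 = 1751; answer 1751
Part II: A1 = 1751; w = 3; total draws C(7,6) = 7; favorable C(3,2)*C(4,4) = 3; P = 3/7; answer 3/7
Part III: A2 = 3/7; threaded value p + q = 10; c = -22; cross terms: (0*-29 - 36*1)=-36, (36*32 - 39*-29)=2283, (39*40 - 32*32)=536, (32*34 - 9*40)=728, (9*-22 - -20*34)=482, (-20*1 - 0*-22)=-20; twice the area = |3973| = 3973; area = 3973/2; boundary points = 6 + 1 + 1 + 1 + 1 + 1 = 11; strictly interior points = area - boundary/2 + 1 = 1982; answer 1982
Part IV: A3 = 1982; r = 2430; 2430 = 2 * 3^5 * 5; sigma = (1 + 2) * (1 + 3 + 9 + 27 + 81 + 243) * (1 + 5) = 3 * 364 * 6 = 6552; answer 6552

6552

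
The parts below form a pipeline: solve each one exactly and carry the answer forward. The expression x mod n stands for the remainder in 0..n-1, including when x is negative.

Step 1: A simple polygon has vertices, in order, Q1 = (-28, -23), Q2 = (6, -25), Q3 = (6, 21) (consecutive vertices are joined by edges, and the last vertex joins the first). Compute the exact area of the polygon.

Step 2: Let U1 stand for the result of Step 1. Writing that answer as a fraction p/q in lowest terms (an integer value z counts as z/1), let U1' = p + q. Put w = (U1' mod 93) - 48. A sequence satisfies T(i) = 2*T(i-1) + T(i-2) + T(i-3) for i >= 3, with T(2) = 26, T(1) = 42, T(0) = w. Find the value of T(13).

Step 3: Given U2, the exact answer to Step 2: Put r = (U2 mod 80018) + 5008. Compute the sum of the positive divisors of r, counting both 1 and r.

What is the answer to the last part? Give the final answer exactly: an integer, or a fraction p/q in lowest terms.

6660

Step 1: cross terms: (-28*-25 - 6*-23)=838, (6*21 - 6*-25)=276, (6*-23 - -28*21)=450; twice the area = |1564| = 1564; area = 782; answer 782
Step 2: U1 = 782; threaded value p + q = 783; w = -9; T(3) = 2*(26) + 1*(42) + 1*(-9) = 85; iterating: T(3)=85, T(4)=238, T(5)=587, T(6)=1497, T(7)=3819, T(8)=9722, T(9)=24760, T(10)=63061, T(11)=160604, T(12)=409029, T(13)=1041723; answer 1041723
Step 3: U2 = 1041723; r = 6497; 6497 = 73 * 89; sigma = (1 + 73) * (1 + 89) = 74 * 90 = 6660; answer 6660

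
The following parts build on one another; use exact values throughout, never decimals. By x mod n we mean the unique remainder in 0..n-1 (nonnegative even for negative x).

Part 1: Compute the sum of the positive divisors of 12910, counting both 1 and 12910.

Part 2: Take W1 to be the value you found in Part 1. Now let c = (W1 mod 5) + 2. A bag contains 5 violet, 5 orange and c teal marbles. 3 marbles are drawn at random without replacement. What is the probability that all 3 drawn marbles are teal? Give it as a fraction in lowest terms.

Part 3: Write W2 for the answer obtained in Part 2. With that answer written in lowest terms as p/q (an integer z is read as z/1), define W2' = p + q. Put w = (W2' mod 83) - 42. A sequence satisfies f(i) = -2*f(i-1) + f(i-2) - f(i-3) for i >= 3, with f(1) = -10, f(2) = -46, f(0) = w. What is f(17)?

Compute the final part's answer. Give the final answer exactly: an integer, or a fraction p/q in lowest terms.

Part 1: 12910 = 2 * 5 * 1291; sigma = (1 + 2) * (1 + 5) * (1 + 1291) = 3 * 6 * 1292 = 23256; answer 23256
Part 2: W1 = 23256; c = 3; total draws C(13,3) = 286; favorable C(3,3) = 1; P = 1/286; answer 1/286
Part 3: W2 = 1/286; threaded value p + q = 287; w = -4; f(3) = -2*(-46) + 1*(-10) - 1*(-4) = 86; iterating: f(3)=86, f(4)=-208, f(5)=548, f(6)=-1390, f(7)=3536, f(8)=-9010, f(9)=22946, f(10)=-58438, f(11)=148832, f(12)=-379048, f(13)=965366, f(14)=-2458612, f(15)=6261638, f(16)=-15947254, f(17)=40614758; answer 40614758

40614758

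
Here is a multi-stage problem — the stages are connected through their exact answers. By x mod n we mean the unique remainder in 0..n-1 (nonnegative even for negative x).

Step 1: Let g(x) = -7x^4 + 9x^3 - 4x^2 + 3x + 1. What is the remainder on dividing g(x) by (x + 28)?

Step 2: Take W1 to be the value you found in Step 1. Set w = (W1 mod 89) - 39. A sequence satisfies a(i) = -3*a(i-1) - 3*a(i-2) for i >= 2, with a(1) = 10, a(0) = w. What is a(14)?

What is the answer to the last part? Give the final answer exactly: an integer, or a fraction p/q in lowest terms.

17496

Step 1: remainder = value at the root: -7*(-28)^4 + 9*(-28)^3 - 4*(-28)^2 + 3*(-28)^1 + 1 = (-4302592) + (-197568) + (-3136) + (-84) + (1) = -4503379; answer -4503379
Step 2: W1 = -4503379; w = -18; a(2) = -3*(10) - 3*(-18) = 24; iterating: a(2)=24, a(3)=-102, a(4)=234, a(5)=-396, a(6)=486, a(7)=-270, a(8)=-648, a(9)=2754, a(10)=-6318, a(11)=10692, a(12)=-13122, a(13)=7290, a(14)=17496; answer 17496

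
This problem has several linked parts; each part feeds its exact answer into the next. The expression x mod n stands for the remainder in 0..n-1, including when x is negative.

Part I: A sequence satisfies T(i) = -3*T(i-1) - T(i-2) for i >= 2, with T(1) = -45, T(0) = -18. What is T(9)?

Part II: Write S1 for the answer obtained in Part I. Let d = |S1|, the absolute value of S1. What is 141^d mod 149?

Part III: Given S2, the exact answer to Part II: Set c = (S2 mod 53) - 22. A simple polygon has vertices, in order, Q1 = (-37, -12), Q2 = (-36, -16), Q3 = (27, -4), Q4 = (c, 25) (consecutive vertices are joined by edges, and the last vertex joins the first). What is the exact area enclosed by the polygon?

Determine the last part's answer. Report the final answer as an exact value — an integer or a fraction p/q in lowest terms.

1056

Part I: T(2) = -3*(-45) - 1*(-18) = 153; iterating: T(2)=153, T(3)=-414, T(4)=1089, T(5)=-2853, T(6)=7470, T(7)=-19557, T(8)=51201, T(9)=-134046; answer -134046
Part II: S1 = -134046; d = 134046; squarings mod 149: 141^1=141, 141^2=64, 141^4=73, 141^8=114, 141^16=33, 141^32=46, 141^64=30, 141^128=6, 141^256=36, 141^512=104, 141^1024=88, 141^2048=145, 141^4096=16, 141^8192=107, 141^16384=125, 141^32768=129, 141^65536=102, 141^131072=123; 141^134046 = 141^2 * 141^4 * 141^8 * 141^16 * 141^128 * 141^256 * 141^512 * 141^2048 * 141^131072 = 103 (mod 149); answer 103
Part III: S2 = 103; c = 28; cross terms: (-37*-16 - -36*-12)=160, (-36*-4 - 27*-16)=576, (27*25 - 28*-4)=787, (28*-12 - -37*25)=589; twice the area = |2112| = 2112; area = 1056; answer 1056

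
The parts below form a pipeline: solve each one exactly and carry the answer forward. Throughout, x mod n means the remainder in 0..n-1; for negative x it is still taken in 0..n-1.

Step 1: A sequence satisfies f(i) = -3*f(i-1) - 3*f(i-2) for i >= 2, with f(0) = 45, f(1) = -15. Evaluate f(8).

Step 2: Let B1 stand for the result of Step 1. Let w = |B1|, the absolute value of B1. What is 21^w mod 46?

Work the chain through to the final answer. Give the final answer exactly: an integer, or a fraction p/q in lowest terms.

Step 1: f(2) = -3*(-15) - 3*(45) = -90; iterating: f(2)=-90, f(3)=315, f(4)=-675, f(5)=1080, f(6)=-1215, f(7)=405, f(8)=2430; answer 2430
Step 2: B1 = 2430; w = 2430; squarings mod 46: 21^1=21, 21^2=27, 21^4=39, 21^8=3, 21^16=9, 21^32=35, 21^64=29, 21^128=13, 21^256=31, 21^512=41, 21^1024=25, 21^2048=27; 21^2430 = 21^2 * 21^4 * 21^8 * 21^16 * 21^32 * 21^64 * 21^256 * 21^2048 = 35 (mod 46); answer 35

35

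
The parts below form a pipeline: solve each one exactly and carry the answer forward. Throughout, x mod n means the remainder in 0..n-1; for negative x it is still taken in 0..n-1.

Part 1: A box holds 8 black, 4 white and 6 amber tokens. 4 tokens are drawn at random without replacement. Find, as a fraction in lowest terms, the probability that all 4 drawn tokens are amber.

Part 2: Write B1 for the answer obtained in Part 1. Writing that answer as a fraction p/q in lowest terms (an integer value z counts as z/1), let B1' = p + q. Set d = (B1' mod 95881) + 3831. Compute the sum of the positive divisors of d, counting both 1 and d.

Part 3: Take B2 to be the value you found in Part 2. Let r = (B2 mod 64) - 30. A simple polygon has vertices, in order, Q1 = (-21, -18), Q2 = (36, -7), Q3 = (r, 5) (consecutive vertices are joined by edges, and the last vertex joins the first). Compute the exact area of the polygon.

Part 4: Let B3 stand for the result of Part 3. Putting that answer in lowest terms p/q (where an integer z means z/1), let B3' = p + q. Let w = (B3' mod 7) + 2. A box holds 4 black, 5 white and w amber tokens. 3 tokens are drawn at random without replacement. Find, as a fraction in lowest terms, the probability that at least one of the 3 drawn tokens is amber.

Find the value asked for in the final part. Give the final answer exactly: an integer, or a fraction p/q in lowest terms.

Part 1: total draws C(18,4) = 3060; favorable C(6,4) = 15; P = 1/204; answer 1/204
Part 2: B1 = 1/204; threaded value p + q = 205; d = 4036; 4036 = 2^2 * 1009; sigma = (1 + 2 + 4) * (1 + 1009) = 7 * 1010 = 7070; answer 7070
Part 3: B2 = 7070; r = 0; cross terms: (-21*-7 - 36*-18)=795, (36*5 - 0*-7)=180, (0*-18 - -21*5)=105; twice the area = |1080| = 1080; area = 540; answer 540
Part 4: B3 = 540; threaded value p + q = 541; w = 4; total draws C(13,3) = 286; complement C(9,3) = 84; favorable 286 - 84 = 202; P = 101/143; answer 101/143

101/143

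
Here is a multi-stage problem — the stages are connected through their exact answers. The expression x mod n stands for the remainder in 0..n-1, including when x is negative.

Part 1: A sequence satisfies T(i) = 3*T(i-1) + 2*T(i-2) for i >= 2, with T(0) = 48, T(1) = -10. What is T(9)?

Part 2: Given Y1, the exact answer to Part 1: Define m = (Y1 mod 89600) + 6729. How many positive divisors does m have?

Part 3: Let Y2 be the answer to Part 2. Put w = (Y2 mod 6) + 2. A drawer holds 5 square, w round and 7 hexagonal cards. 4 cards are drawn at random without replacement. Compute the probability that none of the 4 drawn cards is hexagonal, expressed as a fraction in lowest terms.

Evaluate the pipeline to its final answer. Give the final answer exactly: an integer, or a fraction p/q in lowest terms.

Part 1: T(2) = 3*(-10) + 2*(48) = 66; iterating: T(2)=66, T(3)=178, T(4)=666, T(5)=2354, T(6)=8394, T(7)=29890, T(8)=106458, T(9)=379154; answer 379154
Part 2: Y1 = 379154; m = 27483; 27483 = 3 * 9161; number of divisors = (1+1) * (1+1) = 4; answer 4
Part 3: Y2 = 4; w = 6; total draws C(18,4) = 3060; favorable C(11,4) = 330; P = 11/102; answer 11/102

11/102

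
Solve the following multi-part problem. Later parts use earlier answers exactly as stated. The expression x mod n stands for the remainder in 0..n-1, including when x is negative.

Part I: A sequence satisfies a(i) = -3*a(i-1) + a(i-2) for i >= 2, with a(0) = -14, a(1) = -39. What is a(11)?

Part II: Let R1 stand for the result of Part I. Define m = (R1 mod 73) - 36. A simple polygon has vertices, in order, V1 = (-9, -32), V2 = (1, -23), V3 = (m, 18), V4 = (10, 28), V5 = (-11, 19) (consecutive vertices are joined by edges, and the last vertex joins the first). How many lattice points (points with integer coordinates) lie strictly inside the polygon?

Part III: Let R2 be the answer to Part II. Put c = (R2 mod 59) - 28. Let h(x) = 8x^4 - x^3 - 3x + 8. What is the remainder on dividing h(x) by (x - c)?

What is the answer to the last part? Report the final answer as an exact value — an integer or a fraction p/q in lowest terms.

1863342

Part I: a(2) = -3*(-39) + 1*(-14) = 103; iterating: a(2)=103, a(3)=-348, a(4)=1147, a(5)=-3789, a(6)=12514, a(7)=-41331, a(8)=136507, a(9)=-450852, a(10)=1489063, a(11)=-4918041; answer -4918041
Part II: R1 = -4918041; m = 6; cross terms: (-9*-23 - 1*-32)=239, (1*18 - 6*-23)=156, (6*28 - 10*18)=-12, (10*19 - -11*28)=498, (-11*-32 - -9*19)=523; twice the area = |1404| = 1404; area = 702; boundary points = 1 + 1 + 2 + 3 + 1 = 8; strictly interior points = area - boundary/2 + 1 = 699; answer 699
Part III: R2 = 699; c = 22; remainder = value at the root: 8*(22)^4 - 1*(22)^3 - 3*(22)^1 + 8 = (1874048) + (-10648) + (-66) + (8) = 1863342; answer 1863342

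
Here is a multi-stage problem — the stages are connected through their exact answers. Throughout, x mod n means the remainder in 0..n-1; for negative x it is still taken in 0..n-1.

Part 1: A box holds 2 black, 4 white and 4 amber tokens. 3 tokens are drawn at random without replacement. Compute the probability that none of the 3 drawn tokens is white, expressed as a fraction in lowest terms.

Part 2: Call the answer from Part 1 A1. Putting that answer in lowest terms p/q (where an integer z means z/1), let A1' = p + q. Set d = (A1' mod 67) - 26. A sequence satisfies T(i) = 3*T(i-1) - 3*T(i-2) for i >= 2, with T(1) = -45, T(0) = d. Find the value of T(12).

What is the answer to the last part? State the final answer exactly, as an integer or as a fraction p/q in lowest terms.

-13851

Part 1: total draws C(10,3) = 120; favorable C(6,3) = 20; P = 1/6; answer 1/6
Part 2: A1 = 1/6; threaded value p + q = 7; d = -19; T(2) = 3*(-45) - 3*(-19) = -78; iterating: T(2)=-78, T(3)=-99, T(4)=-63, T(5)=108, T(6)=513, T(7)=1215, T(8)=2106, T(9)=2673, T(10)=1701, T(11)=-2916, T(12)=-13851; answer -13851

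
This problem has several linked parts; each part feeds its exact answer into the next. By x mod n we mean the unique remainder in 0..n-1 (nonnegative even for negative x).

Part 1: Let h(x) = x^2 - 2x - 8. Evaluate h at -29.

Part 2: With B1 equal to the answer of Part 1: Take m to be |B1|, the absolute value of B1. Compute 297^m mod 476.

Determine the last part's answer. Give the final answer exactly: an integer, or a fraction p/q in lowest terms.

Part 1: 1*(-29)^2 - 2*(-29)^1 - 8 = (841) + (58) + (-8) = 891; answer 891
Part 2: B1 = 891; m = 891; squarings mod 476: 297^1=297, 297^2=149, 297^4=305, 297^8=205, 297^16=137, 297^32=205, 297^64=137, 297^128=205, 297^256=137, 297^512=205; 297^891 = 297^1 * 297^2 * 297^8 * 297^16 * 297^32 * 297^64 * 297^256 * 297^512 = 461 (mod 476); answer 461

461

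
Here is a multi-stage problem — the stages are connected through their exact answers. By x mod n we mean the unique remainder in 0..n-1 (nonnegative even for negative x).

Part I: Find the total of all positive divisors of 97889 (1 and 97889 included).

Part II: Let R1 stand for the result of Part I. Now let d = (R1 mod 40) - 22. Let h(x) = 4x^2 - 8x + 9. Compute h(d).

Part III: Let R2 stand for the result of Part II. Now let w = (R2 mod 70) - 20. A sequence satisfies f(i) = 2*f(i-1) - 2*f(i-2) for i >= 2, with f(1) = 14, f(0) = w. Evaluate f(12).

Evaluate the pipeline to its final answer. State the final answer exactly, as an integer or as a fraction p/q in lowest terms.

Part I: 97889 = 11^2 * 809; sigma = (1 + 11 + 121) * (1 + 809) = 133 * 810 = 107730; answer 107730
Part II: R1 = 107730; d = -12; 4*(-12)^2 - 8*(-12)^1 + 9 = (576) + (96) + (9) = 681; answer 681
Part III: R2 = 681; w = 31; f(2) = 2*(14) - 2*(31) = -34; iterating: f(2)=-34, f(3)=-96, f(4)=-124, f(5)=-56, f(6)=136, f(7)=384, f(8)=496, f(9)=224, f(10)=-544, f(11)=-1536, f(12)=-1984; answer -1984

-1984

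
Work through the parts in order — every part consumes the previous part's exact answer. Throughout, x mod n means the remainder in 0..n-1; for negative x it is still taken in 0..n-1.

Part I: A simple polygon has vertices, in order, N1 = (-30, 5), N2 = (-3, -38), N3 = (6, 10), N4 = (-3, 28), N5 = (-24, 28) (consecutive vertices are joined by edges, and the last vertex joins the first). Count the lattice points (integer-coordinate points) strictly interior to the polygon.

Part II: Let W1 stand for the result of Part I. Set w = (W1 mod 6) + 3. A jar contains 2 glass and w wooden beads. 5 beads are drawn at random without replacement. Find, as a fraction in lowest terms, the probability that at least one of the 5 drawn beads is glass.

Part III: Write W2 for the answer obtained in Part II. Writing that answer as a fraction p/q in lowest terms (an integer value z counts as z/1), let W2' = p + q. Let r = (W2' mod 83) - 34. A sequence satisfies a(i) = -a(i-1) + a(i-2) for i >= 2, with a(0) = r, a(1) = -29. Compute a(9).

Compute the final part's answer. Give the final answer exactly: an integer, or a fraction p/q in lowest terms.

-1385

Part I: cross terms: (-30*-38 - -3*5)=1155, (-3*10 - 6*-38)=198, (6*28 - -3*10)=198, (-3*28 - -24*28)=588, (-24*5 - -30*28)=720; twice the area = |2859| = 2859; area = 2859/2; boundary points = 1 + 3 + 9 + 21 + 1 = 35; strictly interior points = area - boundary/2 + 1 = 1413; answer 1413
Part II: W1 = 1413; w = 6; total draws C(8,5) = 56; complement C(6,5) = 6; favorable 56 - 6 = 50; P = 25/28; answer 25/28
Part III: W2 = 25/28; threaded value p + q = 53; r = 19; a(2) = -1*(-29) + 1*(19) = 48; iterating: a(2)=48, a(3)=-77, a(4)=125, a(5)=-202, a(6)=327, a(7)=-529, a(8)=856, a(9)=-1385; answer -1385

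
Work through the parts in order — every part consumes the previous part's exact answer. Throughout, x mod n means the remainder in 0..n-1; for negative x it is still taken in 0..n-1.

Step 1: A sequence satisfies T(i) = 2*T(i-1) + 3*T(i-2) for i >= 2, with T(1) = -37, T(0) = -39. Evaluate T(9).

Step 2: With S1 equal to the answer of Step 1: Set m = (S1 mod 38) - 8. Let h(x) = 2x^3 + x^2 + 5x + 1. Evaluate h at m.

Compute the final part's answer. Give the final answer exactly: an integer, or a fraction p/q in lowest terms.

Step 1: T(2) = 2*(-37) + 3*(-39) = -191; iterating: T(2)=-191, T(3)=-493, T(4)=-1559, T(5)=-4597, T(6)=-13871, T(7)=-41533, T(8)=-124679, T(9)=-373957; answer -373957
Step 2: S1 = -373957; m = -7; 2*(-7)^3 + 1*(-7)^2 + 5*(-7)^1 + 1 = (-686) + (49) + (-35) + (1) = -671; answer -671

-671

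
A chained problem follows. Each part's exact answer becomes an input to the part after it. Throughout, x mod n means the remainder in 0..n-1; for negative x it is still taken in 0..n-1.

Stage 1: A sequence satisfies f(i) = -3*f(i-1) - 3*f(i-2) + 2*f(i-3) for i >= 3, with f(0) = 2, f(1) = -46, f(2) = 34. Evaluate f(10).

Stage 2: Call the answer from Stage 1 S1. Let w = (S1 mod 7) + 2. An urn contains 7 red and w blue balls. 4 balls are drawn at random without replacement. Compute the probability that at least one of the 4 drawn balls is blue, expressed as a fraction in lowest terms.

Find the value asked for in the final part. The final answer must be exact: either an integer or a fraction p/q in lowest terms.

Stage 1: f(3) = -3*(34) - 3*(-46) + 2*(2) = 40; iterating: f(3)=40, f(4)=-314, f(5)=890, f(6)=-1648, f(7)=1646, f(8)=1786, f(9)=-13592, f(10)=38710; answer 38710
Stage 2: S1 = 38710; w = 2; total draws C(9,4) = 126; complement C(7,4) = 35; favorable 126 - 35 = 91; P = 13/18; answer 13/18

13/18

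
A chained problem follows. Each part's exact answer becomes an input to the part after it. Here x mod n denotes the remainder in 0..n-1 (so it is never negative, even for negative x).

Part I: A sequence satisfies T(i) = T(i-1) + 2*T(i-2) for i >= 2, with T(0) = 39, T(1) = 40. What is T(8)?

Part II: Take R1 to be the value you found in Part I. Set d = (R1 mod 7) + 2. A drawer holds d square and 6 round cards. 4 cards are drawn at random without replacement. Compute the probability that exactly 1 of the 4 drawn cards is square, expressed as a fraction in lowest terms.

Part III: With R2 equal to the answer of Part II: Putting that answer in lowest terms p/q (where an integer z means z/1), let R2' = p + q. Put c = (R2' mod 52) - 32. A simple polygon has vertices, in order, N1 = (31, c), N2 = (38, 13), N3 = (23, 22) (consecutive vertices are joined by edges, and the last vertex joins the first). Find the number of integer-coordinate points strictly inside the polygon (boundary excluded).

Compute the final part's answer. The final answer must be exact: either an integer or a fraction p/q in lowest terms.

Part I: T(2) = 1*(40) + 2*(39) = 118; iterating: T(2)=118, T(3)=198, T(4)=434, T(5)=830, T(6)=1698, T(7)=3358, T(8)=6754; answer 6754
Part II: R1 = 6754; d = 8; total draws C(14,4) = 1001; favorable C(8,1)*C(6,3) = 160; P = 160/1001; answer 160/1001
Part III: R2 = 160/1001; threaded value p + q = 1161; c = -15; cross terms: (31*13 - 38*-15)=973, (38*22 - 23*13)=537, (23*-15 - 31*22)=-1027; twice the area = |483| = 483; area = 483/2; boundary points = 7 + 3 + 1 = 11; strictly interior points = area - boundary/2 + 1 = 237; answer 237

237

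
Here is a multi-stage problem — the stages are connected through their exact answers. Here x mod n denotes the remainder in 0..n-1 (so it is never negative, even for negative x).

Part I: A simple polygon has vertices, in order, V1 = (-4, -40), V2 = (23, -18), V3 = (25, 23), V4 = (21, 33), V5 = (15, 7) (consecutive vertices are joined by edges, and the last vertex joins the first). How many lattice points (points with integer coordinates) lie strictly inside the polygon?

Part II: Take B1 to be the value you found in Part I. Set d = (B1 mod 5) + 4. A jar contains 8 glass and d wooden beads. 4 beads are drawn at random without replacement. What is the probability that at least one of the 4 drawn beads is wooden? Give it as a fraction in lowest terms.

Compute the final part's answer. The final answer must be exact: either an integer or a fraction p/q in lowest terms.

25/26

Part I: cross terms: (-4*-18 - 23*-40)=992, (23*23 - 25*-18)=979, (25*33 - 21*23)=342, (21*7 - 15*33)=-348, (15*-40 - -4*7)=-572; twice the area = |1393| = 1393; area = 1393/2; boundary points = 1 + 1 + 2 + 2 + 1 = 7; strictly interior points = area - boundary/2 + 1 = 694; answer 694
Part II: B1 = 694; d = 8; total draws C(16,4) = 1820; complement C(8,4) = 70; favorable 1820 - 70 = 1750; P = 25/26; answer 25/26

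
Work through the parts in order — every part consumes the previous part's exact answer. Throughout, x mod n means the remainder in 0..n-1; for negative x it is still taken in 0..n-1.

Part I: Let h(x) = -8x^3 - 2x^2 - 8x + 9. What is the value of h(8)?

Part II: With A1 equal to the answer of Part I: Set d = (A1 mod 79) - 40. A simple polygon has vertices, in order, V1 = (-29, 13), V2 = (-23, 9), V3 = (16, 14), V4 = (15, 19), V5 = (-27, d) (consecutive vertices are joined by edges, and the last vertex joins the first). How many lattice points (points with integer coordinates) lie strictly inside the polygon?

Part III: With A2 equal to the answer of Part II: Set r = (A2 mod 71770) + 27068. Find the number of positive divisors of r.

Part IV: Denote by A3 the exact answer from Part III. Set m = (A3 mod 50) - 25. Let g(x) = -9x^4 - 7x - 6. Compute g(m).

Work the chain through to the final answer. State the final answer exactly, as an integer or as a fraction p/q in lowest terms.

Part I: -8*(8)^3 - 2*(8)^2 - 8*(8)^1 + 9 = (-4096) + (-128) + (-64) + (9) = -4279; answer -4279
Part II: A1 = -4279; d = 26; cross terms: (-29*9 - -23*13)=38, (-23*14 - 16*9)=-466, (16*19 - 15*14)=94, (15*26 - -27*19)=903, (-27*13 - -29*26)=403; twice the area = |972| = 972; area = 486; boundary points = 2 + 1 + 1 + 7 + 1 = 12; strictly interior points = area - boundary/2 + 1 = 481; answer 481
Part III: A2 = 481; r = 27549; 27549 = 3^2 * 3061; number of divisors = (2+1) * (1+1) = 6; answer 6
Part IV: A3 = 6; m = -19; -9*(-19)^4 - 7*(-19)^1 - 6 = (-1172889) + (133) + (-6) = -1172762; answer -1172762

-1172762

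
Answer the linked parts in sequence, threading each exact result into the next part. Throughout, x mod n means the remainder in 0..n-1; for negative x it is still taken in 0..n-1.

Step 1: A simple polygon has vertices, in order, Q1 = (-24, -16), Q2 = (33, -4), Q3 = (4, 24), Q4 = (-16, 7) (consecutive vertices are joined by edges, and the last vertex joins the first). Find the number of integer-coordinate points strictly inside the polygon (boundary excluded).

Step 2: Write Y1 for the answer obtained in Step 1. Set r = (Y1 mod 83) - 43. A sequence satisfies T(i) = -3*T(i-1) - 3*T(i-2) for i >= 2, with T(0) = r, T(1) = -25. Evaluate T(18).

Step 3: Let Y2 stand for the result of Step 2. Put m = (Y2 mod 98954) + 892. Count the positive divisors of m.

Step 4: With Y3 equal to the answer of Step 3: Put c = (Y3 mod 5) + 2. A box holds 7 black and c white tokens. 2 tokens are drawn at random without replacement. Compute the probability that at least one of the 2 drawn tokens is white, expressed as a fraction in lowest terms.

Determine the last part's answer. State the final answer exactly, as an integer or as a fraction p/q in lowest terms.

15/22

Step 1: cross terms: (-24*-4 - 33*-16)=624, (33*24 - 4*-4)=808, (4*7 - -16*24)=412, (-16*-16 - -24*7)=424; twice the area = |2268| = 2268; area = 1134; boundary points = 3 + 1 + 1 + 1 = 6; strictly interior points = area - boundary/2 + 1 = 1132; answer 1132
Step 2: Y1 = 1132; r = 10; T(2) = -3*(-25) - 3*(10) = 45; iterating: T(2)=45, T(3)=-60, T(4)=45, T(5)=45, T(6)=-270, T(7)=675, T(8)=-1215, T(9)=1620, T(10)=-1215, T(11)=-1215, T(12)=7290, T(13)=-18225, T(14)=32805, T(15)=-43740, T(16)=32805, T(17)=32805, T(18)=-196830; answer -196830
Step 3: Y2 = -196830; m = 1970; 1970 = 2 * 5 * 197; number of divisors = (1+1) * (1+1) * (1+1) = 8; answer 8
Step 4: Y3 = 8; c = 5; total draws C(12,2) = 66; complement C(7,2) = 21; favorable 66 - 21 = 45; P = 15/22; answer 15/22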